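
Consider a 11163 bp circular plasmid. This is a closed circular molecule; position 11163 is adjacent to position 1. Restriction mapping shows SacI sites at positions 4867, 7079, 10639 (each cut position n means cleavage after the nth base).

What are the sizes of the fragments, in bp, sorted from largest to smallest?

5391, 3560, 2212 bp

Circular molecule, 3 cuts → 3 fragments:
  7079 − 4867 = 2212 bp
  10639 − 7079 = 3560 bp
  wrap: 11163 − 10639 + 4867 = 5391 bp
Sorted largest to smallest: 5391, 3560, 2212 bp.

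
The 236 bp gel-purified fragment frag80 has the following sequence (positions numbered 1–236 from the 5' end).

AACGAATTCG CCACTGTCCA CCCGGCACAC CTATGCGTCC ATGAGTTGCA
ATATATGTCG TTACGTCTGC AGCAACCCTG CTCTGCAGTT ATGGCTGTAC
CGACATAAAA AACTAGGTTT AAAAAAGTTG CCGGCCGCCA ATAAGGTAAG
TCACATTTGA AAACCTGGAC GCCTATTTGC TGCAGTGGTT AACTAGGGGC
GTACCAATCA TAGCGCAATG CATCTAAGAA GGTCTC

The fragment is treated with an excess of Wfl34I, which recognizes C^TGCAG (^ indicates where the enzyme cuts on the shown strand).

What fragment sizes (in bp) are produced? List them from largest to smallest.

97, 67, 56, 16 bp

Wfl34I sites (CTGCAG) start at positions 67, 83, 180.
Wfl34I cuts after the first base of each site, so after positions 67, 83, 180.
Linear molecule, 3 cuts → 4 fragments:
  1–67 → 67 bp
  68–83 → 16 bp
  84–180 → 97 bp
  181–236 → 56 bp
Sorted largest to smallest: 97, 67, 56, 16 bp.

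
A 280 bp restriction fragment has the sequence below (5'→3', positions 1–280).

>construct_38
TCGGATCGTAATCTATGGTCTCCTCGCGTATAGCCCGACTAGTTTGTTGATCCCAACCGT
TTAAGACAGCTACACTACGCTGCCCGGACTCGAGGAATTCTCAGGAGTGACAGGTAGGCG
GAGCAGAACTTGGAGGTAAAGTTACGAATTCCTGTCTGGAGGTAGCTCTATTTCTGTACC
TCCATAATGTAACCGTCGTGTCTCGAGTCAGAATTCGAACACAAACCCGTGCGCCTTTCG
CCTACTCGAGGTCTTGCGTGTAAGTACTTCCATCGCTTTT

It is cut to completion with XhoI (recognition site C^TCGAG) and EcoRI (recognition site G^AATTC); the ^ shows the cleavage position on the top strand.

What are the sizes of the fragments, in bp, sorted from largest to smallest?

89, 56, 51, 35, 34, 9, 6 bp

XhoI sites (CTCGAG) start at positions 89, 202, 245.
XhoI cuts after the first base of each site, so after positions 89, 202, 245.
EcoRI sites (GAATTC) start at positions 95, 146, 211.
EcoRI cuts after the first base of each site, so after positions 95, 146, 211.
Combined cut positions: 89, 95, 146, 202, 211, 245.
Linear molecule, 6 cuts → 7 fragments:
  1–89 → 89 bp
  90–95 → 6 bp
  96–146 → 51 bp
  147–202 → 56 bp
  203–211 → 9 bp
  212–245 → 34 bp
  246–280 → 35 bp
Sorted largest to smallest: 89, 56, 51, 35, 34, 9, 6 bp.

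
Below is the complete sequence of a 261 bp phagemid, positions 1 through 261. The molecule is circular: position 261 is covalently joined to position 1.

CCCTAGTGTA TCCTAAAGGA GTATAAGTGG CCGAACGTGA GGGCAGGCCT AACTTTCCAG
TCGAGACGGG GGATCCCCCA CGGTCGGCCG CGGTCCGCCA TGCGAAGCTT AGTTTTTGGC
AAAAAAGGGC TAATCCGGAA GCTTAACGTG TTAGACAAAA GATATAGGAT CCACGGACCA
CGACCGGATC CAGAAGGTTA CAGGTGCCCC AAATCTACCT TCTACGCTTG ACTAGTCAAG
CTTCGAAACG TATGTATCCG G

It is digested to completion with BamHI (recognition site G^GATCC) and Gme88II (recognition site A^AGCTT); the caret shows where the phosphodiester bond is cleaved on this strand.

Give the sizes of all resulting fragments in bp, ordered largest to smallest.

94, 52, 34, 34, 28, 19 bp

BamHI sites (GGATCC) start at positions 71, 167, 186.
BamHI cuts after the first base of each site, so after positions 71, 167, 186.
Gme88II sites (AAGCTT) start at positions 105, 139, 238.
Gme88II cuts after the first base of each site, so after positions 105, 139, 238.
Combined cut positions: 71, 105, 139, 167, 186, 238.
Circular molecule, 6 cuts → 6 fragments:
  72–105 → 34 bp
  106–139 → 34 bp
  140–167 → 28 bp
  168–186 → 19 bp
  187–238 → 52 bp
  239–261 then 1–71 → 23 + 71 = 94 bp
Sorted largest to smallest: 94, 52, 34, 34, 28, 19 bp.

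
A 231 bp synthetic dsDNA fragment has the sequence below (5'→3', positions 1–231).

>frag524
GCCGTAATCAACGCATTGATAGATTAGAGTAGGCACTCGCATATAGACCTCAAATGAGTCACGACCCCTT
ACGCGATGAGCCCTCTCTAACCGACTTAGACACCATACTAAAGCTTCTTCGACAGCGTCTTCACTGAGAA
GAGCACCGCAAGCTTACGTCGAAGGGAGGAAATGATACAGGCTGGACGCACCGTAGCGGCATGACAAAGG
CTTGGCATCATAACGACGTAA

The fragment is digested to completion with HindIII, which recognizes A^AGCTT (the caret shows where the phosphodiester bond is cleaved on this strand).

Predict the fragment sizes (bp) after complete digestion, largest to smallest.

HindIII sites (AAGCTT) start at positions 111, 150.
HindIII cuts after the first base of each site, so after positions 111, 150.
Linear molecule, 2 cuts → 3 fragments:
  1–111 → 111 bp
  112–150 → 39 bp
  151–231 → 81 bp
Sorted largest to smallest: 111, 81, 39 bp.

111, 81, 39 bp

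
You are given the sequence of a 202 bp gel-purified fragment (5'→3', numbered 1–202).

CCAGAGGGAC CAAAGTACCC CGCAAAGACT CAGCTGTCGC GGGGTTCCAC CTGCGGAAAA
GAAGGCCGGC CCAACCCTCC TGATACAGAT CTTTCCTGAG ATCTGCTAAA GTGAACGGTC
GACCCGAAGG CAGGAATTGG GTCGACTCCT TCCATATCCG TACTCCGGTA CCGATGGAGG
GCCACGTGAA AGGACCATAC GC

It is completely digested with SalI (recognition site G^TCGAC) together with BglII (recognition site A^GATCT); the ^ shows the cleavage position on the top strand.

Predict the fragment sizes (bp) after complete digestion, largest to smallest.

87, 61, 23, 19, 12 bp

SalI sites (GTCGAC) start at positions 118, 141.
SalI cuts after the first base of each site, so after positions 118, 141.
BglII sites (AGATCT) start at positions 87, 99.
BglII cuts after the first base of each site, so after positions 87, 99.
Combined cut positions: 87, 99, 118, 141.
Linear molecule, 4 cuts → 5 fragments:
  1–87 → 87 bp
  88–99 → 12 bp
  100–118 → 19 bp
  119–141 → 23 bp
  142–202 → 61 bp
Sorted largest to smallest: 87, 61, 23, 19, 12 bp.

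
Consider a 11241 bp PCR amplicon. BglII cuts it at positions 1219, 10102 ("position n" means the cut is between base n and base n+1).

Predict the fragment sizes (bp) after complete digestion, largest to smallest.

Linear molecule, 2 cuts → 3 fragments:
  1219 − 0 = 1219 bp
  10102 − 1219 = 8883 bp
  11241 − 10102 = 1139 bp
Sorted largest to smallest: 8883, 1219, 1139 bp.

8883, 1219, 1139 bp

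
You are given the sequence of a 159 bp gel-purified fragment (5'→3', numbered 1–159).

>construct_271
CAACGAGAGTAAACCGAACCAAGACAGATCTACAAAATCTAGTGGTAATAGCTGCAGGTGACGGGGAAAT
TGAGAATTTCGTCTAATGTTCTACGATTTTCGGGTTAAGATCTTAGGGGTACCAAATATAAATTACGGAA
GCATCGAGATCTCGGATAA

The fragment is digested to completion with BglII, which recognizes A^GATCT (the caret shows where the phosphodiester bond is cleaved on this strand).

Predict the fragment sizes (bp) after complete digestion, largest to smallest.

BglII sites (AGATCT) start at positions 26, 108, 147.
BglII cuts after the first base of each site, so after positions 26, 108, 147.
Linear molecule, 3 cuts → 4 fragments:
  1–26 → 26 bp
  27–108 → 82 bp
  109–147 → 39 bp
  148–159 → 12 bp
Sorted largest to smallest: 82, 39, 26, 12 bp.

82, 39, 26, 12 bp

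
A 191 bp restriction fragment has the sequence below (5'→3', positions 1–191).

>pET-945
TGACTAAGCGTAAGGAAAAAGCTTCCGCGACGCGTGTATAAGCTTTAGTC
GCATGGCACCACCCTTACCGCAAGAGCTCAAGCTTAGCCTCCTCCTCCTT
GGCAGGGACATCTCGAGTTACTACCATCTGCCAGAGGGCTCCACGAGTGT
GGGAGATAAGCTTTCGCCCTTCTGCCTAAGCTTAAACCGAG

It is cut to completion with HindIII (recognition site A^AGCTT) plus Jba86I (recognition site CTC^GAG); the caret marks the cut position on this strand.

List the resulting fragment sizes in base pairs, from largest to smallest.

HindIII sites (AAGCTT) start at positions 19, 40, 80, 158, 178.
HindIII cuts after the first base of each site, so after positions 19, 40, 80, 158, 178.
The Jba86I site (CTCGAG) starts at position 112.
Jba86I cuts after base 3 of each site, so after position 114.
Combined cut positions: 19, 40, 80, 114, 158, 178.
Linear molecule, 6 cuts → 7 fragments:
  1–19 → 19 bp
  20–40 → 21 bp
  41–80 → 40 bp
  81–114 → 34 bp
  115–158 → 44 bp
  159–178 → 20 bp
  179–191 → 13 bp
Sorted largest to smallest: 44, 40, 34, 21, 20, 19, 13 bp.

44, 40, 34, 21, 20, 19, 13 bp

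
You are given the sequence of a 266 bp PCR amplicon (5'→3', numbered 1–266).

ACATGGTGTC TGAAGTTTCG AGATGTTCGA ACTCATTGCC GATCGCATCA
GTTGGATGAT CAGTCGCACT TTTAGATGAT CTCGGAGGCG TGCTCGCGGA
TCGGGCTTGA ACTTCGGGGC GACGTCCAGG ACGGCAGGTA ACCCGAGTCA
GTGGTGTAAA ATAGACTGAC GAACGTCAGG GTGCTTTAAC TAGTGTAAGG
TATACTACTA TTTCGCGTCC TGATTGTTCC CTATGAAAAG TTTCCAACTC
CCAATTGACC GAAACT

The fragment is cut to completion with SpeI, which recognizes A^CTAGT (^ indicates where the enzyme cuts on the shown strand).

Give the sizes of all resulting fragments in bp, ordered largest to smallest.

The SpeI site (ACTAGT) starts at position 189.
SpeI cuts after the first base of each site, so after position 189.
Linear molecule, 1 cut → 2 fragments:
  1–189 → 189 bp
  190–266 → 77 bp
Sorted largest to smallest: 189, 77 bp.

189, 77 bp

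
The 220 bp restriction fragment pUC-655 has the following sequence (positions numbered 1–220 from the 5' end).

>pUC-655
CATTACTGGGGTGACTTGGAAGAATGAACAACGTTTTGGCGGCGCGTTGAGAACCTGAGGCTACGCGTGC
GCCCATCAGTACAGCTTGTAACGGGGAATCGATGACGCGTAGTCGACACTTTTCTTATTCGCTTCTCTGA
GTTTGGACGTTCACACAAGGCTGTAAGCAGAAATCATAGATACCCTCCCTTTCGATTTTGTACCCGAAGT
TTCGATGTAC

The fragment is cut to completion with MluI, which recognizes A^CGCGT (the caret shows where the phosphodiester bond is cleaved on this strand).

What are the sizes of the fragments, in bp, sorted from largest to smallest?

115, 63, 42 bp

MluI sites (ACGCGT) start at positions 63, 105.
MluI cuts after the first base of each site, so after positions 63, 105.
Linear molecule, 2 cuts → 3 fragments:
  1–63 → 63 bp
  64–105 → 42 bp
  106–220 → 115 bp
Sorted largest to smallest: 115, 63, 42 bp.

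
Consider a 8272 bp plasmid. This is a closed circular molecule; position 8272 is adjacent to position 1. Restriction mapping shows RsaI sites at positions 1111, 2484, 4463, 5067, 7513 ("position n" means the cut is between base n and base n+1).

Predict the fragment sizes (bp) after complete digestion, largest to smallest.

Circular molecule, 5 cuts → 5 fragments:
  2484 − 1111 = 1373 bp
  4463 − 2484 = 1979 bp
  5067 − 4463 = 604 bp
  7513 − 5067 = 2446 bp
  wrap: 8272 − 7513 + 1111 = 1870 bp
Sorted largest to smallest: 2446, 1979, 1870, 1373, 604 bp.

2446, 1979, 1870, 1373, 604 bp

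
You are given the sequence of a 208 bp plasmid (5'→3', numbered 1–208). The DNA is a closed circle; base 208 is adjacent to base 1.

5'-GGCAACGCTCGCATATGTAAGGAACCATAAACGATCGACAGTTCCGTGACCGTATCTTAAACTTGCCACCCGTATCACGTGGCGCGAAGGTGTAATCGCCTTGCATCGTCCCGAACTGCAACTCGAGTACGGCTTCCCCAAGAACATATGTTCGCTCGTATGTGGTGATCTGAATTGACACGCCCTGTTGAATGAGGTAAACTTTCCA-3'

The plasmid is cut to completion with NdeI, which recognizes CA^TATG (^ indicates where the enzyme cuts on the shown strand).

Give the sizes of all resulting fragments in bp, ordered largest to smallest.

133, 75 bp

NdeI sites (CATATG) start at positions 12, 145.
NdeI cuts after base 2 of each site, so after positions 13, 146.
Circular molecule, 2 cuts → 2 fragments:
  14–146 → 133 bp
  147–208 then 1–13 → 62 + 13 = 75 bp
Sorted largest to smallest: 133, 75 bp.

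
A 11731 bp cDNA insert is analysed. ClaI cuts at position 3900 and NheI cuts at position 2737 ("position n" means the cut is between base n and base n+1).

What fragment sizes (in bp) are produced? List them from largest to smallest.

7831, 2737, 1163 bp

Combined cut positions (sorted): 2737, 3900.
Linear molecule, 2 cuts → 3 fragments:
  2737 − 0 = 2737 bp
  3900 − 2737 = 1163 bp
  11731 − 3900 = 7831 bp
Sorted largest to smallest: 7831, 2737, 1163 bp.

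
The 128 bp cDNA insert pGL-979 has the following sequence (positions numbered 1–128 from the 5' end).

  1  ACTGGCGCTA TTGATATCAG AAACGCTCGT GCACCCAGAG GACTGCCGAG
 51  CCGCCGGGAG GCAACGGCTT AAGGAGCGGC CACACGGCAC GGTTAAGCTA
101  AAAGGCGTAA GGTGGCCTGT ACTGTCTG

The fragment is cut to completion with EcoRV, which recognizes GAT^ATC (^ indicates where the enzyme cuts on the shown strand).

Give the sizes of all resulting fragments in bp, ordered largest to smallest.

113, 15 bp

The EcoRV site (GATATC) starts at position 13.
EcoRV cuts after base 3 of each site, so after position 15.
Linear molecule, 1 cut → 2 fragments:
  1–15 → 15 bp
  16–128 → 113 bp
Sorted largest to smallest: 113, 15 bp.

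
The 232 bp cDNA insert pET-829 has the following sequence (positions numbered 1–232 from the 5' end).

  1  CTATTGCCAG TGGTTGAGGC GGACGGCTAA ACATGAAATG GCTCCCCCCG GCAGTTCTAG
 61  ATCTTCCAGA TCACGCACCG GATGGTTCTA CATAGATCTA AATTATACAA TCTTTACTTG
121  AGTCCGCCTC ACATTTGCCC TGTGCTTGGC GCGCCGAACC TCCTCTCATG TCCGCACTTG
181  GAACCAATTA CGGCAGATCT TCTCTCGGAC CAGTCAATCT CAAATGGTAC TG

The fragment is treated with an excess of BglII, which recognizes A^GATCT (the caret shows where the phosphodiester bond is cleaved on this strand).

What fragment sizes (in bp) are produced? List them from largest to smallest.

BglII sites (AGATCT) start at positions 59, 94, 195.
BglII cuts after the first base of each site, so after positions 59, 94, 195.
Linear molecule, 3 cuts → 4 fragments:
  1–59 → 59 bp
  60–94 → 35 bp
  95–195 → 101 bp
  196–232 → 37 bp
Sorted largest to smallest: 101, 59, 37, 35 bp.

101, 59, 37, 35 bp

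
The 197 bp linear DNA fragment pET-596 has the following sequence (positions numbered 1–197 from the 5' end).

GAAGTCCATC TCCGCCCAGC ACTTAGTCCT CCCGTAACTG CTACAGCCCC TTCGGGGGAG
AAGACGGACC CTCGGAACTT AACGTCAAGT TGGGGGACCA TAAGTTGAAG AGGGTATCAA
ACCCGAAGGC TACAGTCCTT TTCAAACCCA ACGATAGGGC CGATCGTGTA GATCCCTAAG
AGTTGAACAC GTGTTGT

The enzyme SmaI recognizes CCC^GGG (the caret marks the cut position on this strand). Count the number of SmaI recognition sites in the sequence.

No occurrence of CCCGGG is present in the sequence.
SmaI does not cut: 0 sites.

0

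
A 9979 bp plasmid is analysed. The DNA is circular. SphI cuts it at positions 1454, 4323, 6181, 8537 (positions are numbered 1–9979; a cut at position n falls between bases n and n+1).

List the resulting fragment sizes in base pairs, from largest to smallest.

2896, 2869, 2356, 1858 bp

Circular molecule, 4 cuts → 4 fragments:
  4323 − 1454 = 2869 bp
  6181 − 4323 = 1858 bp
  8537 − 6181 = 2356 bp
  wrap: 9979 − 8537 + 1454 = 2896 bp
Sorted largest to smallest: 2896, 2869, 2356, 1858 bp.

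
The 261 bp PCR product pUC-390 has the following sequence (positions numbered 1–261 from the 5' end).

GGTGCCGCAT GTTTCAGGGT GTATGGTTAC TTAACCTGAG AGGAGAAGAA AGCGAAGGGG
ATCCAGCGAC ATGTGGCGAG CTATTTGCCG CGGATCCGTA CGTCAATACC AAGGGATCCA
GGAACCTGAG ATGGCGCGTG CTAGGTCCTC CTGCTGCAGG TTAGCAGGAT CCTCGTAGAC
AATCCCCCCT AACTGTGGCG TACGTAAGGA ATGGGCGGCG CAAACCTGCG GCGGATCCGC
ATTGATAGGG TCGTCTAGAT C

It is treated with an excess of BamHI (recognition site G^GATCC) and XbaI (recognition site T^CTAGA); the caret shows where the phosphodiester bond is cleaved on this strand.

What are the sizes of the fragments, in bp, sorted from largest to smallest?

66, 59, 53, 33, 22, 21, 7 bp

BamHI sites (GGATCC) start at positions 59, 92, 114, 167, 233.
BamHI cuts after the first base of each site, so after positions 59, 92, 114, 167, 233.
The XbaI site (TCTAGA) starts at position 254.
XbaI cuts after the first base of each site, so after position 254.
Combined cut positions: 59, 92, 114, 167, 233, 254.
Linear molecule, 6 cuts → 7 fragments:
  1–59 → 59 bp
  60–92 → 33 bp
  93–114 → 22 bp
  115–167 → 53 bp
  168–233 → 66 bp
  234–254 → 21 bp
  255–261 → 7 bp
Sorted largest to smallest: 66, 59, 53, 33, 22, 21, 7 bp.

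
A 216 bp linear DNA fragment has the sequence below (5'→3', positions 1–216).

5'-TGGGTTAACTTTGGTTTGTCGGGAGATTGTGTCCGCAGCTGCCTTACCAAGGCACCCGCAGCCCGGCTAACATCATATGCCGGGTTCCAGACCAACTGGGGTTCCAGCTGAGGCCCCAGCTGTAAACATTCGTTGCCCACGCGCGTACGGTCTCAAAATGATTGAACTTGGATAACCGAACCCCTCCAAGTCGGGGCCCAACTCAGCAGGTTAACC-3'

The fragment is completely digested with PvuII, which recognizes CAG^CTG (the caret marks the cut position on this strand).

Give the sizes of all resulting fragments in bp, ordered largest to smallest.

97, 69, 38, 12 bp

PvuII sites (CAGCTG) start at positions 36, 105, 117.
PvuII cuts after base 3 of each site, so after positions 38, 107, 119.
Linear molecule, 3 cuts → 4 fragments:
  1–38 → 38 bp
  39–107 → 69 bp
  108–119 → 12 bp
  120–216 → 97 bp
Sorted largest to smallest: 97, 69, 38, 12 bp.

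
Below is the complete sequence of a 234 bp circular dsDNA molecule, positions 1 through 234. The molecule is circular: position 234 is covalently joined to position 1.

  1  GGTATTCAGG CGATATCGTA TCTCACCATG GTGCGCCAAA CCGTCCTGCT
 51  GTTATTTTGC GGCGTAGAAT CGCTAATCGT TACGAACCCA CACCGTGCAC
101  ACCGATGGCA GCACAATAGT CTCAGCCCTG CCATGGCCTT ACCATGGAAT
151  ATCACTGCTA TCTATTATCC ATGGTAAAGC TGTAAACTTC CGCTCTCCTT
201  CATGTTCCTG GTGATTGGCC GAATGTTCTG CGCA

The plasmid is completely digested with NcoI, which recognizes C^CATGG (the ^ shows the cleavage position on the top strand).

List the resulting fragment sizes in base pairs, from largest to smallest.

NcoI sites (CCATGG) start at positions 26, 131, 142, 169.
NcoI cuts after the first base of each site, so after positions 26, 131, 142, 169.
Circular molecule, 4 cuts → 4 fragments:
  27–131 → 105 bp
  132–142 → 11 bp
  143–169 → 27 bp
  170–234 then 1–26 → 65 + 26 = 91 bp
Sorted largest to smallest: 105, 91, 27, 11 bp.

105, 91, 27, 11 bp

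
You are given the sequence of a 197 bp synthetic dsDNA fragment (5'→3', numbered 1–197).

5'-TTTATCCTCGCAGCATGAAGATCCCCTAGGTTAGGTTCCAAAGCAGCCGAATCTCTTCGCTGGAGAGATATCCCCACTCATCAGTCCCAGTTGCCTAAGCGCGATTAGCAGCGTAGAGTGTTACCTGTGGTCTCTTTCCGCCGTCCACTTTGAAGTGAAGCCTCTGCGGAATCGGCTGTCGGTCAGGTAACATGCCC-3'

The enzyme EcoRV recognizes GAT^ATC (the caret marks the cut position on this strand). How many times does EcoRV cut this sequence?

1

GATATC occurs starting at position 67.
EcoRV cuts at 1 site.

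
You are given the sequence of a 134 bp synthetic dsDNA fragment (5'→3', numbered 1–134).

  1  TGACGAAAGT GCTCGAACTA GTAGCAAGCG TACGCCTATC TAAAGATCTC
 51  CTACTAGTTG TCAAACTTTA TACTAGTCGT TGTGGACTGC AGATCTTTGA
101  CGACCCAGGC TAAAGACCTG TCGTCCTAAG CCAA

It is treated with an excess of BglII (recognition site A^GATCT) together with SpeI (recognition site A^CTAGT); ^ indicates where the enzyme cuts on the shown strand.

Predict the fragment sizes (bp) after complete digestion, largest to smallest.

BglII sites (AGATCT) start at positions 44, 91.
BglII cuts after the first base of each site, so after positions 44, 91.
SpeI sites (ACTAGT) start at positions 17, 53, 72.
SpeI cuts after the first base of each site, so after positions 17, 53, 72.
Combined cut positions: 17, 44, 53, 72, 91.
Linear molecule, 5 cuts → 6 fragments:
  1–17 → 17 bp
  18–44 → 27 bp
  45–53 → 9 bp
  54–72 → 19 bp
  73–91 → 19 bp
  92–134 → 43 bp
Sorted largest to smallest: 43, 27, 19, 19, 17, 9 bp.

43, 27, 19, 19, 17, 9 bp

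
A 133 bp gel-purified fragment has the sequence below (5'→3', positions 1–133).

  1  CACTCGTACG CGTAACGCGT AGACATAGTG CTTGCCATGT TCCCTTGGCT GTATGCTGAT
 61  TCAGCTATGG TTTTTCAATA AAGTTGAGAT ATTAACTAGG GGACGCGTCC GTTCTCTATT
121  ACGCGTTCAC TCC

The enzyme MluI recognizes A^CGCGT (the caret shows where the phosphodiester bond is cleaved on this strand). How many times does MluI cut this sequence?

4

ACGCGT occurs starting at positions 8, 15, 103, 121.
MluI cuts at 4 sites.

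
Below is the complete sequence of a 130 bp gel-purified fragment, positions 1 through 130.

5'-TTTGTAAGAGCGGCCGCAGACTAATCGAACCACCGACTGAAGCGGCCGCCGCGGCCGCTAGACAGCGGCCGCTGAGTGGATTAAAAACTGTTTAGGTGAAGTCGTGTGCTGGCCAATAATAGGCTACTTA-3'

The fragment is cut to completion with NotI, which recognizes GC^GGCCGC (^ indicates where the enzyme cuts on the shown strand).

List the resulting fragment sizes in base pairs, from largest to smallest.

64, 32, 14, 11, 9 bp

NotI sites (GCGGCCGC) start at positions 10, 42, 51, 65.
NotI cuts after base 2 of each site, so after positions 11, 43, 52, 66.
Linear molecule, 4 cuts → 5 fragments:
  1–11 → 11 bp
  12–43 → 32 bp
  44–52 → 9 bp
  53–66 → 14 bp
  67–130 → 64 bp
Sorted largest to smallest: 64, 32, 14, 11, 9 bp.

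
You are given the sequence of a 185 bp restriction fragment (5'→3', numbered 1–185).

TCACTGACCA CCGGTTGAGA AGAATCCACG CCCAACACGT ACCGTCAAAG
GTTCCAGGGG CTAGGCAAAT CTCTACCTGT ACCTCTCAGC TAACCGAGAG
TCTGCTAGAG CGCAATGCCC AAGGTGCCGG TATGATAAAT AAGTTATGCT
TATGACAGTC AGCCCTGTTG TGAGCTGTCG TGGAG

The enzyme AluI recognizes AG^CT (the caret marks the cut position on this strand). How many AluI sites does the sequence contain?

AGCT occurs starting at positions 88, 173.
AluI cuts at 2 sites.

2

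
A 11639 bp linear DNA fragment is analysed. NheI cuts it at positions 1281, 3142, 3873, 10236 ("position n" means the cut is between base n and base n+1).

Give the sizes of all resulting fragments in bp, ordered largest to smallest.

Linear molecule, 4 cuts → 5 fragments:
  1281 − 0 = 1281 bp
  3142 − 1281 = 1861 bp
  3873 − 3142 = 731 bp
  10236 − 3873 = 6363 bp
  11639 − 10236 = 1403 bp
Sorted largest to smallest: 6363, 1861, 1403, 1281, 731 bp.

6363, 1861, 1403, 1281, 731 bp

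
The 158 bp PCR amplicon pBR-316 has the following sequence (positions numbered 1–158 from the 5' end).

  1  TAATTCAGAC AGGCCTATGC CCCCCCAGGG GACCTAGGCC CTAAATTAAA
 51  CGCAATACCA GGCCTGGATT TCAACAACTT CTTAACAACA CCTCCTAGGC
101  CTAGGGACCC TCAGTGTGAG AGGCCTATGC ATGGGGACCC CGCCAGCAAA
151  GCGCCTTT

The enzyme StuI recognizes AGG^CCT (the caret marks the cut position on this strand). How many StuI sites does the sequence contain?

AGGCCT occurs starting at positions 11, 60, 97, 121.
StuI cuts at 4 sites.

4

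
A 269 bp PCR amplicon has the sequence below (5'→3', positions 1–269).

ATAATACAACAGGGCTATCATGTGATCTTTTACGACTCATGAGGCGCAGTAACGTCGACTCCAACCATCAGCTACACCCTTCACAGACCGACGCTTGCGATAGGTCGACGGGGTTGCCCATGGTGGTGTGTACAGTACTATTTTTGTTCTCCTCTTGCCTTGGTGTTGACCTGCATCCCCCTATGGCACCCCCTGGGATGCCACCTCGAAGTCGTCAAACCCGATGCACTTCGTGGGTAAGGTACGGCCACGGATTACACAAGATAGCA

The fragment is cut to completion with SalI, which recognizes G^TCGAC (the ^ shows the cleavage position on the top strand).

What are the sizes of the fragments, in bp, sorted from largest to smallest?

SalI sites (GTCGAC) start at positions 54, 104.
SalI cuts after the first base of each site, so after positions 54, 104.
Linear molecule, 2 cuts → 3 fragments:
  1–54 → 54 bp
  55–104 → 50 bp
  105–269 → 165 bp
Sorted largest to smallest: 165, 54, 50 bp.

165, 54, 50 bp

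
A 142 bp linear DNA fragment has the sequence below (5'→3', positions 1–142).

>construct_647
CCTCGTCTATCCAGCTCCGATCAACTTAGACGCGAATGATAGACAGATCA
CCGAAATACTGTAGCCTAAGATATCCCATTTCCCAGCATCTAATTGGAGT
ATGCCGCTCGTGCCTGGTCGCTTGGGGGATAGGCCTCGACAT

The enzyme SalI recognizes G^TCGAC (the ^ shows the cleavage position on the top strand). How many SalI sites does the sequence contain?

No occurrence of GTCGAC is present in the sequence.
SalI does not cut: 0 sites.

0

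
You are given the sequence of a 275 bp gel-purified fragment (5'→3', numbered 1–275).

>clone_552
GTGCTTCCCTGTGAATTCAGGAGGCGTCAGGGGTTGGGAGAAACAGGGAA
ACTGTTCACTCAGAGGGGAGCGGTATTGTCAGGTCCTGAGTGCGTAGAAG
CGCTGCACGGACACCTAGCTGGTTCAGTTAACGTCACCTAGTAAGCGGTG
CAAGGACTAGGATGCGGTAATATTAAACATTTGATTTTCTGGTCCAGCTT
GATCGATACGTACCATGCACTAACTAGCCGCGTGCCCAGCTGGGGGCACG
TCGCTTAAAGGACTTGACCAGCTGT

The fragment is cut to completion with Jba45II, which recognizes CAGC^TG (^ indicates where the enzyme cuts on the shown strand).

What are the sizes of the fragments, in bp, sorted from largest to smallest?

240, 32, 3 bp

Jba45II sites (CAGCTG) start at positions 237, 269.
Jba45II cuts after base 4 of each site, so after positions 240, 272.
Linear molecule, 2 cuts → 3 fragments:
  1–240 → 240 bp
  241–272 → 32 bp
  273–275 → 3 bp
Sorted largest to smallest: 240, 32, 3 bp.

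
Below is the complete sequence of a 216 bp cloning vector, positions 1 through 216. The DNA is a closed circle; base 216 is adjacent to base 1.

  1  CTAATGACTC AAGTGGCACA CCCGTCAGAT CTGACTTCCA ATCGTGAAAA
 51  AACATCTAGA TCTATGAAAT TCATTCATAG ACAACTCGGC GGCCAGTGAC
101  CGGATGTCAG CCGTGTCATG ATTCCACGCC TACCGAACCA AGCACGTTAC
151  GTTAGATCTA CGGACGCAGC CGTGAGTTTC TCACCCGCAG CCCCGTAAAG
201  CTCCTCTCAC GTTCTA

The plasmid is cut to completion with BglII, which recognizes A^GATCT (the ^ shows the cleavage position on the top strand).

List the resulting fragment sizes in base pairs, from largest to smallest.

BglII sites (AGATCT) start at positions 27, 58, 154.
BglII cuts after the first base of each site, so after positions 27, 58, 154.
Circular molecule, 3 cuts → 3 fragments:
  28–58 → 31 bp
  59–154 → 96 bp
  155–216 then 1–27 → 62 + 27 = 89 bp
Sorted largest to smallest: 96, 89, 31 bp.

96, 89, 31 bp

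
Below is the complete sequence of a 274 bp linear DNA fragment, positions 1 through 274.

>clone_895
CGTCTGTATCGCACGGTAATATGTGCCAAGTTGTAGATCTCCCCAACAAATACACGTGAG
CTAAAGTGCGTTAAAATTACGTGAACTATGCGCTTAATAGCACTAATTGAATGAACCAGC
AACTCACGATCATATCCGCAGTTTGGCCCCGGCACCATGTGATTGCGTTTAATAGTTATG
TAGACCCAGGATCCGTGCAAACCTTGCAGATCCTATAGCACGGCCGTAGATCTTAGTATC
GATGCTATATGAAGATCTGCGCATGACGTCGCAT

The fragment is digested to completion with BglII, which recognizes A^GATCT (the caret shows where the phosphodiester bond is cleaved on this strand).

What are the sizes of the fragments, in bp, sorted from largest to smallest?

193, 35, 25, 21 bp

BglII sites (AGATCT) start at positions 35, 228, 253.
BglII cuts after the first base of each site, so after positions 35, 228, 253.
Linear molecule, 3 cuts → 4 fragments:
  1–35 → 35 bp
  36–228 → 193 bp
  229–253 → 25 bp
  254–274 → 21 bp
Sorted largest to smallest: 193, 35, 25, 21 bp.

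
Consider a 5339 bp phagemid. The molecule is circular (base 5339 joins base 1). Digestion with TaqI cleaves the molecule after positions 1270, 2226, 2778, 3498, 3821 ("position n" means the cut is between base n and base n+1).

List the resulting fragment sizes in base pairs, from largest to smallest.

Circular molecule, 5 cuts → 5 fragments:
  2226 − 1270 = 956 bp
  2778 − 2226 = 552 bp
  3498 − 2778 = 720 bp
  3821 − 3498 = 323 bp
  wrap: 5339 − 3821 + 1270 = 2788 bp
Sorted largest to smallest: 2788, 956, 720, 552, 323 bp.

2788, 956, 720, 552, 323 bp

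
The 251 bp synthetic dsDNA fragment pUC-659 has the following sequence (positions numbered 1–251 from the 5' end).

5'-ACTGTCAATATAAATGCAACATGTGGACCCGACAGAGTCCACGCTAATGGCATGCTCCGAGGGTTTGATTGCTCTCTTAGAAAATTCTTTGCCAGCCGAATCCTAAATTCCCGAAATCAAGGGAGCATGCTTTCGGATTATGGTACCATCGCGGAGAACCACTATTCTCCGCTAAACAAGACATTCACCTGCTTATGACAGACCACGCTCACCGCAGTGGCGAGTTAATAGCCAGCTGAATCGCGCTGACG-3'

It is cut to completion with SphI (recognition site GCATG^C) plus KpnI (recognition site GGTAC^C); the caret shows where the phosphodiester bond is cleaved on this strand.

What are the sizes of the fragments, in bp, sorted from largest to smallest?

105, 75, 54, 17 bp

SphI sites (GCATGC) start at positions 50, 125.
SphI cuts after base 5 of each site (before the last base), so after positions 54, 129.
The KpnI site (GGTACC) starts at position 142.
KpnI cuts after base 5 of each site (before the last base), so after position 146.
Combined cut positions: 54, 129, 146.
Linear molecule, 3 cuts → 4 fragments:
  1–54 → 54 bp
  55–129 → 75 bp
  130–146 → 17 bp
  147–251 → 105 bp
Sorted largest to smallest: 105, 75, 54, 17 bp.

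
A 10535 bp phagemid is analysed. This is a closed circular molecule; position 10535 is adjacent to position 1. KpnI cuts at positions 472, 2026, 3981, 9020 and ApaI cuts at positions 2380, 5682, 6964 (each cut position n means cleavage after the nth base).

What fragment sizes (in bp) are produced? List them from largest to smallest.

Combined cut positions (sorted): 472, 2026, 2380, 3981, 5682, 6964, 9020.
Circular molecule, 7 cuts → 7 fragments:
  2026 − 472 = 1554 bp
  2380 − 2026 = 354 bp
  3981 − 2380 = 1601 bp
  5682 − 3981 = 1701 bp
  6964 − 5682 = 1282 bp
  9020 − 6964 = 2056 bp
  wrap: 10535 − 9020 + 472 = 1987 bp
Sorted largest to smallest: 2056, 1987, 1701, 1601, 1554, 1282, 354 bp.

2056, 1987, 1701, 1601, 1554, 1282, 354 bp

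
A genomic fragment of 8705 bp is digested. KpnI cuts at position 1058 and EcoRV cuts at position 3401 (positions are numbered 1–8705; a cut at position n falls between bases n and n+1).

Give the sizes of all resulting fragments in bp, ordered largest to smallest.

5304, 2343, 1058 bp

Combined cut positions (sorted): 1058, 3401.
Linear molecule, 2 cuts → 3 fragments:
  1058 − 0 = 1058 bp
  3401 − 1058 = 2343 bp
  8705 − 3401 = 5304 bp
Sorted largest to smallest: 5304, 2343, 1058 bp.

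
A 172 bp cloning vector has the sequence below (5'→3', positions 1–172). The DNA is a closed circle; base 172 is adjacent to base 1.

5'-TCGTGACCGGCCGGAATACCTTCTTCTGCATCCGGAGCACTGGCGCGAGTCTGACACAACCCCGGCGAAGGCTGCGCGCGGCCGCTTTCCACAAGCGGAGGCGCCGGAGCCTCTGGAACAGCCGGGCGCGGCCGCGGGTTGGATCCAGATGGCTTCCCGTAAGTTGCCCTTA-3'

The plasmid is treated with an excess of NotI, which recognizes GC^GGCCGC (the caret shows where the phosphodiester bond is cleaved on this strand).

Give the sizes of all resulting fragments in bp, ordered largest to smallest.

122, 50 bp

NotI sites (GCGGCCGC) start at positions 78, 128.
NotI cuts after base 2 of each site, so after positions 79, 129.
Circular molecule, 2 cuts → 2 fragments:
  80–129 → 50 bp
  130–172 then 1–79 → 43 + 79 = 122 bp
Sorted largest to smallest: 122, 50 bp.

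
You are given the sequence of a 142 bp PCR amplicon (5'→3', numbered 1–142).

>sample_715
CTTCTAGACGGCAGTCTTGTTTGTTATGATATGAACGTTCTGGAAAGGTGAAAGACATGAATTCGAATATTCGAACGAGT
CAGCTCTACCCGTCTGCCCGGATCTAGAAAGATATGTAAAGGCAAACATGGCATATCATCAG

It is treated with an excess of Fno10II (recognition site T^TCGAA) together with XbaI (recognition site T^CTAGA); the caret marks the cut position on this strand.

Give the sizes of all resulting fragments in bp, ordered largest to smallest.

Fno10II sites (TTCGAA) start at positions 62, 70.
Fno10II cuts after the first base of each site, so after positions 62, 70.
XbaI sites (TCTAGA) start at positions 3, 103.
XbaI cuts after the first base of each site, so after positions 3, 103.
Combined cut positions: 3, 62, 70, 103.
Linear molecule, 4 cuts → 5 fragments:
  1–3 → 3 bp
  4–62 → 59 bp
  63–70 → 8 bp
  71–103 → 33 bp
  104–142 → 39 bp
Sorted largest to smallest: 59, 39, 33, 8, 3 bp.

59, 39, 33, 8, 3 bp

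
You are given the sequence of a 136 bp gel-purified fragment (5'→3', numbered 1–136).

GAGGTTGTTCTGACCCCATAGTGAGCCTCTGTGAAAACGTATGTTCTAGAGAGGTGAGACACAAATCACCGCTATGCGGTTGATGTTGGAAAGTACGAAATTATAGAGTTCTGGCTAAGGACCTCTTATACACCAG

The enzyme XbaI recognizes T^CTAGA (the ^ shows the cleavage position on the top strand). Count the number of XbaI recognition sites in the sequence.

1

TCTAGA occurs starting at position 45.
XbaI cuts at 1 site.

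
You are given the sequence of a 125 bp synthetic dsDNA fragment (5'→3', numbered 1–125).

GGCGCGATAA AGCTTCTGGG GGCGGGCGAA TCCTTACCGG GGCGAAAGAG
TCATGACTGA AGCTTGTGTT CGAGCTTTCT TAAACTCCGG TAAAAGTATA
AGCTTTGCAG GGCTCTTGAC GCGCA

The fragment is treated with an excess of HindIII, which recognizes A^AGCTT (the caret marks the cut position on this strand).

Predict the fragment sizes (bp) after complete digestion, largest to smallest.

50, 40, 25, 10 bp

HindIII sites (AAGCTT) start at positions 10, 60, 100.
HindIII cuts after the first base of each site, so after positions 10, 60, 100.
Linear molecule, 3 cuts → 4 fragments:
  1–10 → 10 bp
  11–60 → 50 bp
  61–100 → 40 bp
  101–125 → 25 bp
Sorted largest to smallest: 50, 40, 25, 10 bp.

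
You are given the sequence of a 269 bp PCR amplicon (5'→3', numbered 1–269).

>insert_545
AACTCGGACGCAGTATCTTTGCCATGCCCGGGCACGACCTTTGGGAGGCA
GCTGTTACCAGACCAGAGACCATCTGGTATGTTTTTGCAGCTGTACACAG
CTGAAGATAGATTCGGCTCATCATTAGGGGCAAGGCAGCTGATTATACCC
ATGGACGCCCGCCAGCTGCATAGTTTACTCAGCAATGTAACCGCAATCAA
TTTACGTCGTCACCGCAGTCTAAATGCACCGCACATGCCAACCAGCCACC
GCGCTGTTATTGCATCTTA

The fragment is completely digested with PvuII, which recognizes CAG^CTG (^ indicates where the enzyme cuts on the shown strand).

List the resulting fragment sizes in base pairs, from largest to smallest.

PvuII sites (CAGCTG) start at positions 49, 88, 98, 136, 163.
PvuII cuts after base 3 of each site, so after positions 51, 90, 100, 138, 165.
Linear molecule, 5 cuts → 6 fragments:
  1–51 → 51 bp
  52–90 → 39 bp
  91–100 → 10 bp
  101–138 → 38 bp
  139–165 → 27 bp
  166–269 → 104 bp
Sorted largest to smallest: 104, 51, 39, 38, 27, 10 bp.

104, 51, 39, 38, 27, 10 bp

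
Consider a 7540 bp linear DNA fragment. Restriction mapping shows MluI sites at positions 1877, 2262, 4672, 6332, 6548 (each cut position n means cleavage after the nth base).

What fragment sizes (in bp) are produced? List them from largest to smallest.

2410, 1877, 1660, 992, 385, 216 bp

Linear molecule, 5 cuts → 6 fragments:
  1877 − 0 = 1877 bp
  2262 − 1877 = 385 bp
  4672 − 2262 = 2410 bp
  6332 − 4672 = 1660 bp
  6548 − 6332 = 216 bp
  7540 − 6548 = 992 bp
Sorted largest to smallest: 2410, 1877, 1660, 992, 385, 216 bp.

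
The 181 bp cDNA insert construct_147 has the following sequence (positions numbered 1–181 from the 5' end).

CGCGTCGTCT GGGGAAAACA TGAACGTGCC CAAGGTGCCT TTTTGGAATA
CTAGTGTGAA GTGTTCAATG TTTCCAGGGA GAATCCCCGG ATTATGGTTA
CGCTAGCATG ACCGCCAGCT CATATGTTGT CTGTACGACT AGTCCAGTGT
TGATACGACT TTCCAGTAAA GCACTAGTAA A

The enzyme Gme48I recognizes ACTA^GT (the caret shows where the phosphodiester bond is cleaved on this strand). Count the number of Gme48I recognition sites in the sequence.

ACTAGT occurs starting at positions 50, 138, 173.
Gme48I cuts at 3 sites.

3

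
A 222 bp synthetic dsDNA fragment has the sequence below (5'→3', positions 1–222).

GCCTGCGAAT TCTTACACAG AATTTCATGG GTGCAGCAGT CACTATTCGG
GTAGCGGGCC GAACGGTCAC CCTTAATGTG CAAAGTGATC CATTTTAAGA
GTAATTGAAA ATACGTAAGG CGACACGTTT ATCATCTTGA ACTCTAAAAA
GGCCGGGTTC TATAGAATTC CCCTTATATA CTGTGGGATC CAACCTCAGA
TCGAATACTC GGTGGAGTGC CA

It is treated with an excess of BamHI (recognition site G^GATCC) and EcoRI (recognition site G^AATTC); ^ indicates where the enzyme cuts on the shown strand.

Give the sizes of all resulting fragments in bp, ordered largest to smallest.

The BamHI site (GGATCC) starts at position 186.
BamHI cuts after the first base of each site, so after position 186.
EcoRI sites (GAATTC) start at positions 7, 165.
EcoRI cuts after the first base of each site, so after positions 7, 165.
Combined cut positions: 7, 165, 186.
Linear molecule, 3 cuts → 4 fragments:
  1–7 → 7 bp
  8–165 → 158 bp
  166–186 → 21 bp
  187–222 → 36 bp
Sorted largest to smallest: 158, 36, 21, 7 bp.

158, 36, 21, 7 bp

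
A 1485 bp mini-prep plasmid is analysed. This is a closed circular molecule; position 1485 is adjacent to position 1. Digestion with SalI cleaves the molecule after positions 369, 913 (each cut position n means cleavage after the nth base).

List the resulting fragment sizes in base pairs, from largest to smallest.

Circular molecule, 2 cuts → 2 fragments:
  913 − 369 = 544 bp
  wrap: 1485 − 913 + 369 = 941 bp
Sorted largest to smallest: 941, 544 bp.

941, 544 bp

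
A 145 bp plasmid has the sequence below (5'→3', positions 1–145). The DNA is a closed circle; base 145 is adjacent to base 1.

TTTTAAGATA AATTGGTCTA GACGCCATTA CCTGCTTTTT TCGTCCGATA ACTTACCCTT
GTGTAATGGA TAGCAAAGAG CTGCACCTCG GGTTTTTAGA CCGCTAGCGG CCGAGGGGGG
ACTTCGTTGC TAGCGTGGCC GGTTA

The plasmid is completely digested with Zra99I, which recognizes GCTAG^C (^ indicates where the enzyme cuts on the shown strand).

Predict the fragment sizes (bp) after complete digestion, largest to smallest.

Zra99I sites (GCTAGC) start at positions 103, 129.
Zra99I cuts after base 5 of each site (before the last base), so after positions 107, 133.
Circular molecule, 2 cuts → 2 fragments:
  108–133 → 26 bp
  134–145 then 1–107 → 12 + 107 = 119 bp
Sorted largest to smallest: 119, 26 bp.

119, 26 bp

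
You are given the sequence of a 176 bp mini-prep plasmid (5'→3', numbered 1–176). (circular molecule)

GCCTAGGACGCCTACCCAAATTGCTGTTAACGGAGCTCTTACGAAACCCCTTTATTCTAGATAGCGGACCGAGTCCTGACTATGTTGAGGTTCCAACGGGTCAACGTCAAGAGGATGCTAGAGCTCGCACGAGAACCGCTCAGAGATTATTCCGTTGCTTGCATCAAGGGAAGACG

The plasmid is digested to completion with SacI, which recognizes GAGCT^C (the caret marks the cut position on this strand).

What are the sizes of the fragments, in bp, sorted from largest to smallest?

88, 88 bp

SacI sites (GAGCTC) start at positions 33, 121.
SacI cuts after base 5 of each site (before the last base), so after positions 37, 125.
Circular molecule, 2 cuts → 2 fragments:
  38–125 → 88 bp
  126–176 then 1–37 → 51 + 37 = 88 bp
Sorted largest to smallest: 88, 88 bp.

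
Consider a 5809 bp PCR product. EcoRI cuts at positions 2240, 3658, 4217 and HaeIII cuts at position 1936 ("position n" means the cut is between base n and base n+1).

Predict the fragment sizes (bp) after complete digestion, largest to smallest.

1936, 1592, 1418, 559, 304 bp

Combined cut positions (sorted): 1936, 2240, 3658, 4217.
Linear molecule, 4 cuts → 5 fragments:
  1936 − 0 = 1936 bp
  2240 − 1936 = 304 bp
  3658 − 2240 = 1418 bp
  4217 − 3658 = 559 bp
  5809 − 4217 = 1592 bp
Sorted largest to smallest: 1936, 1592, 1418, 559, 304 bp.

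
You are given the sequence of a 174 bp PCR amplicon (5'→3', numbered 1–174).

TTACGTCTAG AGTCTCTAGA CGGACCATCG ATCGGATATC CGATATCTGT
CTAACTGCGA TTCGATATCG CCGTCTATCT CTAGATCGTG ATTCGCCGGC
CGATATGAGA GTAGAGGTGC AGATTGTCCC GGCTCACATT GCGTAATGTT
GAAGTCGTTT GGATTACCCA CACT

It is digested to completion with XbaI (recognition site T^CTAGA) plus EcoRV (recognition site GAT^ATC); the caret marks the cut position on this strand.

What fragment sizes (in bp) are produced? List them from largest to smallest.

94, 22, 22, 14, 9, 7, 6 bp

XbaI sites (TCTAGA) start at positions 6, 15, 80.
XbaI cuts after the first base of each site, so after positions 6, 15, 80.
EcoRV sites (GATATC) start at positions 35, 42, 64.
EcoRV cuts after base 3 of each site, so after positions 37, 44, 66.
Combined cut positions: 6, 15, 37, 44, 66, 80.
Linear molecule, 6 cuts → 7 fragments:
  1–6 → 6 bp
  7–15 → 9 bp
  16–37 → 22 bp
  38–44 → 7 bp
  45–66 → 22 bp
  67–80 → 14 bp
  81–174 → 94 bp
Sorted largest to smallest: 94, 22, 22, 14, 9, 7, 6 bp.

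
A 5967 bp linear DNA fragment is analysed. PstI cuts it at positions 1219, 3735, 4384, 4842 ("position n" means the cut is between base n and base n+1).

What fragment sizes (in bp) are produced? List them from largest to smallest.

2516, 1219, 1125, 649, 458 bp

Linear molecule, 4 cuts → 5 fragments:
  1219 − 0 = 1219 bp
  3735 − 1219 = 2516 bp
  4384 − 3735 = 649 bp
  4842 − 4384 = 458 bp
  5967 − 4842 = 1125 bp
Sorted largest to smallest: 2516, 1219, 1125, 649, 458 bp.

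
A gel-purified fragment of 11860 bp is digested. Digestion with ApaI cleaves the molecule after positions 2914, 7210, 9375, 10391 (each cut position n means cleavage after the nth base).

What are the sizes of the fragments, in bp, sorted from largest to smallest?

Linear molecule, 4 cuts → 5 fragments:
  2914 − 0 = 2914 bp
  7210 − 2914 = 4296 bp
  9375 − 7210 = 2165 bp
  10391 − 9375 = 1016 bp
  11860 − 10391 = 1469 bp
Sorted largest to smallest: 4296, 2914, 2165, 1469, 1016 bp.

4296, 2914, 2165, 1469, 1016 bp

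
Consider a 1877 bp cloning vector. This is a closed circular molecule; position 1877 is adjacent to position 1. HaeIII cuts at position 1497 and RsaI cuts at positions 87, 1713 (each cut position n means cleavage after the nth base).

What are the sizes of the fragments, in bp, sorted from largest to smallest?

1410, 251, 216 bp

Combined cut positions (sorted): 87, 1497, 1713.
Circular molecule, 3 cuts → 3 fragments:
  1497 − 87 = 1410 bp
  1713 − 1497 = 216 bp
  wrap: 1877 − 1713 + 87 = 251 bp
Sorted largest to smallest: 1410, 251, 216 bp.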